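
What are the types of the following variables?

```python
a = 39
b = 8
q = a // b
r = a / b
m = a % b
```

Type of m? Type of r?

int % int returns int; int / int returns float

int, float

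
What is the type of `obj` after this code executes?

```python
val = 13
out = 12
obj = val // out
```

int // int returns int (13 // 12 = 1)

int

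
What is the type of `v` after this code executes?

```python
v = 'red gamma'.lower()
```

str.lower() returns str

str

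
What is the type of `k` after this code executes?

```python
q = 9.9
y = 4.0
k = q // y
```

float // float returns float (floor division preserves float type)

float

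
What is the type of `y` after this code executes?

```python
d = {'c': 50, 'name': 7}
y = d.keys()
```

.keys() returns a dict_keys view object

dict_keys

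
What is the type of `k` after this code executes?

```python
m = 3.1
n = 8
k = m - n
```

float - int returns float (3.1 - 8 = -4.9)

float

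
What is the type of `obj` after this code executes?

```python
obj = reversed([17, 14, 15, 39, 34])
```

reversed() on a list returns a list_reverseiterator

list_reverseiterator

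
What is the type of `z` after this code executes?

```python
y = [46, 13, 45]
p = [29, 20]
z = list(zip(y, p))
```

list(zip(...)) returns a list of tuples

list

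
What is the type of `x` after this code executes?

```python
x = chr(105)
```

chr() returns str (single character)

str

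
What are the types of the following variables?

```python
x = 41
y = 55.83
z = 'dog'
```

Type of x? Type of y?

x is int; y is float

int, float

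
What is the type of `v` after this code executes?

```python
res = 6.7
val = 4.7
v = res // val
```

float // float returns float (floor division preserves float type)

float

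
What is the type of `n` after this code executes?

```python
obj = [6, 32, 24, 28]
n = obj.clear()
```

list.clear() returns None

NoneType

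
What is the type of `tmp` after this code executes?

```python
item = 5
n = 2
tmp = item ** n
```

int ** positive int returns int (5 ** 2 = 25)

int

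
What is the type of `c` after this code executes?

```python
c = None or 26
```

'or' with None returns the other value (26, int)

int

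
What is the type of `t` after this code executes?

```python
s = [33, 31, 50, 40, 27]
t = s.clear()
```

list.clear() returns None

NoneType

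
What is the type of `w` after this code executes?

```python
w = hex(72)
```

hex() returns str representation

str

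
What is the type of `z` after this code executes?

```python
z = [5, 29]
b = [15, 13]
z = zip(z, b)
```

zip() returns a zip iterator object

zip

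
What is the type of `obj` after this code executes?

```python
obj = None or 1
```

'or' with None returns the other value (1, int)

int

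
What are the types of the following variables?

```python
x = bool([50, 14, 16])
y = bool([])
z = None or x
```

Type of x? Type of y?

bool() returns bool; bool() returns bool

bool, bool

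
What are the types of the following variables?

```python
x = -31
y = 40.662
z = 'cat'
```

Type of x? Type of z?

x is int; z is str

int, str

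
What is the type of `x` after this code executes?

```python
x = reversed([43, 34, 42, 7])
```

reversed() on a list returns a list_reverseiterator

list_reverseiterator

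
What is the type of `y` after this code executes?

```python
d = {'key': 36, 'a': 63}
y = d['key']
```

Accessing dict[str, int] with key 'key' returns int value 36

int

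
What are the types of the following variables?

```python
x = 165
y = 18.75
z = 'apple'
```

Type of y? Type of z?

y is float; z is str

float, str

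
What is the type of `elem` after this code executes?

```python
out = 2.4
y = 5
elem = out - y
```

float - int returns float (2.4 - 5 = -2.6)

float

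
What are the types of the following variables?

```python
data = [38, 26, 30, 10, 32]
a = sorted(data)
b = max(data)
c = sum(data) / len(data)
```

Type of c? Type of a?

int / int returns float; sorted() returns list

float, list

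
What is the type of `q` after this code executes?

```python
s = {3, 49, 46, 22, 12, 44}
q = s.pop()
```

Popping from a set of ints returns int

int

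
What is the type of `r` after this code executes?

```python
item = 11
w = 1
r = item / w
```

int / int always returns float in Python 3 (11 / 1 = 11)

float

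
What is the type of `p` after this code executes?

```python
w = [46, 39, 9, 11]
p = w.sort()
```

list.sort() returns None (sorts in place)

NoneType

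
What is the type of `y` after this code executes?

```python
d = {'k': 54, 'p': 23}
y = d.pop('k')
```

dict.pop() returns the value (int)

int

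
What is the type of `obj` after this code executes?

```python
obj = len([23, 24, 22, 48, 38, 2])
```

len() always returns int

int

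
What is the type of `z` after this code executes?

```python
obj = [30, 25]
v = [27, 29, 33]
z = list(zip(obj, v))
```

list(zip(...)) returns a list of tuples

list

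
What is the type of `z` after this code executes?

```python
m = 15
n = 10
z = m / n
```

int / int always returns float in Python 3 (15 / 10 = 1.5)

float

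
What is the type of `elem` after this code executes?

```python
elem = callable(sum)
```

callable() returns bool

bool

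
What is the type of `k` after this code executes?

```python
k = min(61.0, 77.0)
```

min() of floats returns float

float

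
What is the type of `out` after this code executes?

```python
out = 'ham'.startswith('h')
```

str.startswith() returns bool

bool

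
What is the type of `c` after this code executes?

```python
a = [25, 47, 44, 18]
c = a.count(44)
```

list.count() returns int

int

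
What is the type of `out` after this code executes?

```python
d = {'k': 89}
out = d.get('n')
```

dict.get() returns None when key 'n' is not found and no default given

NoneType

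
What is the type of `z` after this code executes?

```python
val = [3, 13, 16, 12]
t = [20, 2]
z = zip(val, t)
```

zip() returns a zip iterator object

zip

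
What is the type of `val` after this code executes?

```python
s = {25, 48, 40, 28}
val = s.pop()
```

Popping from a set of ints returns int

int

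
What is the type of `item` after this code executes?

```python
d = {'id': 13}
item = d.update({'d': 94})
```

dict.update() returns None

NoneType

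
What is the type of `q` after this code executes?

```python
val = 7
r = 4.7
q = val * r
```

int * float returns float (7 * 4.7 = 32.9)

float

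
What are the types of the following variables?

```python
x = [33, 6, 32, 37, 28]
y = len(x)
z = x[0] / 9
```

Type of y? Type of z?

len() returns int; int / int returns float

int, float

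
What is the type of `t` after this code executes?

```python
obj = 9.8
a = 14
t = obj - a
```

float - int returns float (9.8 - 14 = -4.2)

float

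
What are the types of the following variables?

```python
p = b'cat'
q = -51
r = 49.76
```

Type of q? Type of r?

q is int; r is float

int, float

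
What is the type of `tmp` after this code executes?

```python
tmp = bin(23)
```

bin() returns str representation

str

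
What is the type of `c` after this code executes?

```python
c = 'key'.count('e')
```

str.count() returns int

int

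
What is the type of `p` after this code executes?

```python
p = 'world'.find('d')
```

str.find() returns int (index, or -1)

int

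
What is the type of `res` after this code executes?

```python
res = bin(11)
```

bin() returns str representation

str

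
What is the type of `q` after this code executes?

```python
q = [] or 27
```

'or' returns first truthy value (27, which is int)

int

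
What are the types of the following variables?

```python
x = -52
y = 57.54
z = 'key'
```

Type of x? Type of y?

x is int; y is float

int, float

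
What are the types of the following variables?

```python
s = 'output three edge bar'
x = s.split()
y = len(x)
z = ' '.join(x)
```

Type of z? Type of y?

str.join() returns str; len() returns int

str, int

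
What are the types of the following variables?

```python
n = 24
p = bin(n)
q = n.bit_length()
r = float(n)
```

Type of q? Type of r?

int.bit_length() returns int; float() returns float

int, float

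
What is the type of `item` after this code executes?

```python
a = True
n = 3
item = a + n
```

bool + int returns int (True is 1, so 1 + 3 = 4)

int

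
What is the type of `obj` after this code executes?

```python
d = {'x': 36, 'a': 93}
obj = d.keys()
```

.keys() returns a dict_keys view object

dict_keys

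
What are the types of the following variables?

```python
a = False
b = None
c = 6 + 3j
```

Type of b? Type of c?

b is NoneType; c is complex

NoneType, complex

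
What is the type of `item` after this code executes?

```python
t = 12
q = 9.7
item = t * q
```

int * float returns float (12 * 9.7 = 116.4)

float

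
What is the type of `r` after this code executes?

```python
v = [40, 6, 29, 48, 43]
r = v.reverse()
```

list.reverse() returns None

NoneType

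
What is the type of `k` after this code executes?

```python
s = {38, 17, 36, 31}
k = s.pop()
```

Popping from a set of ints returns int

int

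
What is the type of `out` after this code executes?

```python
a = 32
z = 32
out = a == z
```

Equality comparison returns bool

bool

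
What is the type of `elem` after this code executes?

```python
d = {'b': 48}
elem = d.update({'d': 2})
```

dict.update() returns None

NoneType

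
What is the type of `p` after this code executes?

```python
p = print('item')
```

print() returns None

NoneType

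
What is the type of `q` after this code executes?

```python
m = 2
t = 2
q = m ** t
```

int ** positive int returns int (2 ** 2 = 4)

int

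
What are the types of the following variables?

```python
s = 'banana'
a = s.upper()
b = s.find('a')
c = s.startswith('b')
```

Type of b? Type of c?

str.find() returns int; str.startswith() returns bool

int, bool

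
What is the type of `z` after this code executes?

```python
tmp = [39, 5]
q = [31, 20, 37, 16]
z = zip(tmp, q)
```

zip() returns a zip iterator object

zip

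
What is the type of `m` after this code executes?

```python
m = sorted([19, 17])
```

sorted() always returns list

list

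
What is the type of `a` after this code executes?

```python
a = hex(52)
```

hex() returns str representation

str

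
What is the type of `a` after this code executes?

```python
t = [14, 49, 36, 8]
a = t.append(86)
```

list.append() returns None (mutates in place)

NoneType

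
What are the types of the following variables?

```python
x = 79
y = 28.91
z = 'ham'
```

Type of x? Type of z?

x is int; z is str

int, str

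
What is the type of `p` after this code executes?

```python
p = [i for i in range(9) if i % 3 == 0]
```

A list comprehension [...] produces a list

list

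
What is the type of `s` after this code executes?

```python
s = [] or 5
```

'or' returns first truthy value (5, which is int)

int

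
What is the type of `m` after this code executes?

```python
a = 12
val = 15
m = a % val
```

int % int returns int (12 % 15 = 12)

int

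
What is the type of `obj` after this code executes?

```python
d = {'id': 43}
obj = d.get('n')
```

dict.get() returns None when key 'n' is not found and no default given

NoneType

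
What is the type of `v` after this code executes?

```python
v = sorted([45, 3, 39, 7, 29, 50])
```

sorted() always returns list

list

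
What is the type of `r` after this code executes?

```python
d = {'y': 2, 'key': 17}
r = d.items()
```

dict.items() returns a dict_items view

dict_items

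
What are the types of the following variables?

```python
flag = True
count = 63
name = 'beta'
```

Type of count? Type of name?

count is int; name is str

int, str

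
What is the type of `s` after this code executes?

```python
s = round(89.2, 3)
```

round() with ndigits arg returns float

float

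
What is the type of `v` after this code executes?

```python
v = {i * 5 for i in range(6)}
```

A set comprehension {expr for x in iterable} produces a set

set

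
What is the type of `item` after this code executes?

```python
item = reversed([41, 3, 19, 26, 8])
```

reversed() on a list returns a list_reverseiterator

list_reverseiterator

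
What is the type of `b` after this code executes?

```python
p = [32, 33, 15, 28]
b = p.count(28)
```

list.count() returns int

int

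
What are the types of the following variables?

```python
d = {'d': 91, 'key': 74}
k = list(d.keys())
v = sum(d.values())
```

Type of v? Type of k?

sum of int values returns int; list(...) returns list

int, list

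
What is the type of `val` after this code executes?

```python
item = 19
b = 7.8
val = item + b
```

int + float returns float (19 + 7.8 = 26.8)

float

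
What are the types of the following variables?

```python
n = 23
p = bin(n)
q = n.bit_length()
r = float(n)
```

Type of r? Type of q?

float() returns float; int.bit_length() returns int

float, int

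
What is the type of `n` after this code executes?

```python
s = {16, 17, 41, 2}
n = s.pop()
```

Popping from a set of ints returns int

int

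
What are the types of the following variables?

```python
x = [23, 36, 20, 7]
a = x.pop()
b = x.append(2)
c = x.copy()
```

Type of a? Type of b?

list.pop() returns the element (int); list.append() returns None

int, NoneType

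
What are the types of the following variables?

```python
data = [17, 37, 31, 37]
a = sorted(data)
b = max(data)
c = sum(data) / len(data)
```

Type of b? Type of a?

max of ints returns int; sorted() returns list

int, list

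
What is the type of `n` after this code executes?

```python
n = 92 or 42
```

'or' returns the first truthy value (92, which is int)

int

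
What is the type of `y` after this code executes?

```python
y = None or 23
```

'or' with None returns the other value (23, int)

int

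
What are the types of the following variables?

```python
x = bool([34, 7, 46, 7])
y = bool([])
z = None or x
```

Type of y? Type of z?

bool() returns bool; None or <bool> returns the bool

bool, bool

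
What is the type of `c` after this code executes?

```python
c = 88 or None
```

'or' returns first truthy value (88, int)

int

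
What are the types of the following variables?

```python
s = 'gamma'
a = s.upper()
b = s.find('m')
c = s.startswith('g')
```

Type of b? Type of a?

str.find() returns int; str.upper() returns str

int, str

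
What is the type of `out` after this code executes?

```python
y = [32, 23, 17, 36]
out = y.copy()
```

list.copy() returns list

list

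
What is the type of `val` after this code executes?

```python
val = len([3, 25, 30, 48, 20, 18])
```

len() always returns int

int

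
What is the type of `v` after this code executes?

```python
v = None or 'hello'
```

'or' with None returns the other value ('hello', str)

str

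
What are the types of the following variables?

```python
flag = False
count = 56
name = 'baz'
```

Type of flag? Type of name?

flag is bool; name is str

bool, str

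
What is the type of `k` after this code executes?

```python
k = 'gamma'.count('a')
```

str.count() returns int

int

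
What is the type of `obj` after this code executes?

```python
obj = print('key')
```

print() returns None

NoneType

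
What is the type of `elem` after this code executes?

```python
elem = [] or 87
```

'or' returns first truthy value (87, which is int)

int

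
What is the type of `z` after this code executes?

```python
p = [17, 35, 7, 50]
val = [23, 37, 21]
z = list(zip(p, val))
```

list(zip(...)) returns a list of tuples

list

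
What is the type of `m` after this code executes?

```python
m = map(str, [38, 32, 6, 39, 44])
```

map() returns a map iterator object

map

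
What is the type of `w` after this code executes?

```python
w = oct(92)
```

oct() returns str representation

str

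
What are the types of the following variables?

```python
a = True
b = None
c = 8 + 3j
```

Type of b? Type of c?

b is NoneType; c is complex

NoneType, complex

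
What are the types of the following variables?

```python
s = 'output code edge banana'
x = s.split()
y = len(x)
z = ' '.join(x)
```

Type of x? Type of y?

str.split() returns list; len() returns int

list, int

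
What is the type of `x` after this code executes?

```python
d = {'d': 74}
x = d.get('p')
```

dict.get() returns None when key 'p' is not found and no default given

NoneType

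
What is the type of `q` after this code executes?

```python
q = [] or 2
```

'or' returns first truthy value (2, which is int)

int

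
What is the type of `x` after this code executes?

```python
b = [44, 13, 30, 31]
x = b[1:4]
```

Slicing a list always returns a list

list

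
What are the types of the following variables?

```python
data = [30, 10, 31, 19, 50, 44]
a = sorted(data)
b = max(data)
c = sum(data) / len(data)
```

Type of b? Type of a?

max of ints returns int; sorted() returns list

int, list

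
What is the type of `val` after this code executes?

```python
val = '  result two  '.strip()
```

str.strip() returns str

str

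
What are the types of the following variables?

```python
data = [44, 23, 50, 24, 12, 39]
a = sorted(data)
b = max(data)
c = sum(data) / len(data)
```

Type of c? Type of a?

int / int returns float; sorted() returns list

float, list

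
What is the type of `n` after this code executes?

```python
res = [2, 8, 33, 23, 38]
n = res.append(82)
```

list.append() returns None (mutates in place)

NoneType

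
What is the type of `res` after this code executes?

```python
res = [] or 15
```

'or' returns first truthy value (15, which is int)

int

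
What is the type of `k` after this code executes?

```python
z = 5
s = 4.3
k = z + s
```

int + float returns float (5 + 4.3 = 9.3)

float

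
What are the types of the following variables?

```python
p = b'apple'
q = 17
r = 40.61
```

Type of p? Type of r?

p is bytes; r is float

bytes, float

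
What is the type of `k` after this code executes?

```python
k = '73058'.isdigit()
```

str.isdigit() returns bool

bool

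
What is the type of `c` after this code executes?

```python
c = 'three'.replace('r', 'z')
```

str.replace() returns str

str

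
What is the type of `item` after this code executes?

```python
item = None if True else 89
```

Ternary: condition is True, if branch (None) taken → NoneType

NoneType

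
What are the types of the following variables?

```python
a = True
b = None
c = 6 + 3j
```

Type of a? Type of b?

a is bool; b is NoneType

bool, NoneType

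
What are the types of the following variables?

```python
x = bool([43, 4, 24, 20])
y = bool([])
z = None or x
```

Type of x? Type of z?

bool() returns bool; None or <bool> returns the bool

bool, bool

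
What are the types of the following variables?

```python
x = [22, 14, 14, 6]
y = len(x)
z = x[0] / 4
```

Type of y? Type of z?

len() returns int; int / int returns float

int, float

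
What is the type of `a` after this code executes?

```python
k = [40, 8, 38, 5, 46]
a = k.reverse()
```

list.reverse() returns None

NoneType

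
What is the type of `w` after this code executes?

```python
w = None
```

None has type NoneType

NoneType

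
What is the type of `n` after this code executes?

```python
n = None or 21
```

'or' with None returns the other value (21, int)

int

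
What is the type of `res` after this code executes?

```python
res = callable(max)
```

callable() returns bool

bool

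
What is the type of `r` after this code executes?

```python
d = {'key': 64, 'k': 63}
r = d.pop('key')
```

dict.pop() returns the value (int)

int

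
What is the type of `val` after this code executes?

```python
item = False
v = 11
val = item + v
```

bool + int returns int (False is 0, so 0 + 11 = 11)

int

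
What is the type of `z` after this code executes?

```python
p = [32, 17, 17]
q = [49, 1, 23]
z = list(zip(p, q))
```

list(zip(...)) returns a list of tuples

list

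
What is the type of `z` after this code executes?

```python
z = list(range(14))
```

list(range(...)) returns list

list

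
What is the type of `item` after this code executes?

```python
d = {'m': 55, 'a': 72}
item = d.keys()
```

.keys() returns a dict_keys view object

dict_keys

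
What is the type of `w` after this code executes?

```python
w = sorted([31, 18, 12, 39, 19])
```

sorted() always returns list

list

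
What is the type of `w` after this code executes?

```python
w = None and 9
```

'and' returns first falsy value (None)

NoneType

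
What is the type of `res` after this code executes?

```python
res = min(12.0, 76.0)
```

min() of floats returns float

float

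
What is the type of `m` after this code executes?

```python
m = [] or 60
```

'or' returns first truthy value (60, which is int)

int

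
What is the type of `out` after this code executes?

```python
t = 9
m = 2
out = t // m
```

int // int returns int (9 // 2 = 4)

int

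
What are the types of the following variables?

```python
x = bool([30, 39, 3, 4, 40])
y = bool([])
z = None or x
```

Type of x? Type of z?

bool() returns bool; None or <bool> returns the bool

bool, bool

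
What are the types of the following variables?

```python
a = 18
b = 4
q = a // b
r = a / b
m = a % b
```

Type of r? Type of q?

int / int returns float; int // int returns int

float, int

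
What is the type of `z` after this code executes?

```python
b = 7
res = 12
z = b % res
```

int % int returns int (7 % 12 = 7)

int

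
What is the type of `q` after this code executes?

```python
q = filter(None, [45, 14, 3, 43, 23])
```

filter() returns a filter iterator object

filter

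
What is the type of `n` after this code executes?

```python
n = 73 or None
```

'or' returns first truthy value (73, int)

int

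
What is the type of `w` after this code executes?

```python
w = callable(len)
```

callable() returns bool

bool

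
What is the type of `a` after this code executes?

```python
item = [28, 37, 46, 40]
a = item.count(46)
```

list.count() returns int

int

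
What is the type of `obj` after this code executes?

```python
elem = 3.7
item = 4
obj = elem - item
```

float - int returns float (3.7 - 4 = -0.3)

float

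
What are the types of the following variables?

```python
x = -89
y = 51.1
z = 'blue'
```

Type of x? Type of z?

x is int; z is str

int, str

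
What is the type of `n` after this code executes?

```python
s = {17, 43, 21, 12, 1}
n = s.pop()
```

Popping from a set of ints returns int

int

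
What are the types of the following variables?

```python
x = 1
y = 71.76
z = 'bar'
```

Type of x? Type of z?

x is int; z is str

int, str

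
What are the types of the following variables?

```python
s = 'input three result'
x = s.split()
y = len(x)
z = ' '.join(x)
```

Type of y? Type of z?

len() returns int; str.join() returns str

int, str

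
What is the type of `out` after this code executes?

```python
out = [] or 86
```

'or' returns first truthy value (86, which is int)

int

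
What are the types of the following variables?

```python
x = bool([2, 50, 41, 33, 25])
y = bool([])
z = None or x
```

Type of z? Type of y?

None or <bool> returns the bool; bool() returns bool

bool, bool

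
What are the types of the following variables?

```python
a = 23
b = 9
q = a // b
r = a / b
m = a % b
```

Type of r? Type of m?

int / int returns float; int % int returns int

float, int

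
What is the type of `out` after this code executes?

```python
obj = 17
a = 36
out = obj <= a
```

Comparison operators return bool

bool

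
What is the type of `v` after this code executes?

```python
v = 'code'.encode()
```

str.encode() returns bytes

bytes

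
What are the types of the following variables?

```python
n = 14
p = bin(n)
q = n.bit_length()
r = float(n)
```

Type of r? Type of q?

float() returns float; int.bit_length() returns int

float, int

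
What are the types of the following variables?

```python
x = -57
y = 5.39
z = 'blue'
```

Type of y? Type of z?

y is float; z is str

float, str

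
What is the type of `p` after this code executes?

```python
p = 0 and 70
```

'and' returns the first falsy value (0, which is int)

int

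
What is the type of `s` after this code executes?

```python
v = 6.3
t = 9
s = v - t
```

float - int returns float (6.3 - 9 = -2.7)

float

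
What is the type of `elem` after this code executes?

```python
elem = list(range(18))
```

list(range(...)) returns list

list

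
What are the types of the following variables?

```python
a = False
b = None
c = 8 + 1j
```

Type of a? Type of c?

a is bool; c is complex

bool, complex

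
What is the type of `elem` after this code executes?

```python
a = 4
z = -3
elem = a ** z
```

int ** negative int returns float

float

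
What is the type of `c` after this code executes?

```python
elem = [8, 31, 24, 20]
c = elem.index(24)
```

list.index() returns int

int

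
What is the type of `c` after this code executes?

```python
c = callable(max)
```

callable() returns bool

bool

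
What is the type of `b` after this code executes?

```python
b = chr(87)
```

chr() returns str (single character)

str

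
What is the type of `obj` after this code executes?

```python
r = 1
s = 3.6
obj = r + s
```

int + float returns float (1 + 3.6 = 4.6)

float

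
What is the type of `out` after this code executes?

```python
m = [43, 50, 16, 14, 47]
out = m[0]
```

Indexing a list of ints returns int (m[0] = 43)

int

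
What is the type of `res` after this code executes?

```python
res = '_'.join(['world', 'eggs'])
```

str.join() returns str

str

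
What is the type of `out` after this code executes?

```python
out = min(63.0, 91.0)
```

min() of floats returns float

float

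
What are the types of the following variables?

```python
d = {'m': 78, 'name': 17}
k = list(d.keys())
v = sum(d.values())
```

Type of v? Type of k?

sum of int values returns int; list(...) returns list

int, list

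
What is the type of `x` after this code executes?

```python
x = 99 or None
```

'or' returns first truthy value (99, int)

int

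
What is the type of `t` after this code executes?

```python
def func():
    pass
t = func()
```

A function with no return statement returns None

NoneType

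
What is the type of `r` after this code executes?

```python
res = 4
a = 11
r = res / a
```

int / int always returns float in Python 3 (4 / 11 = 0.363636)

float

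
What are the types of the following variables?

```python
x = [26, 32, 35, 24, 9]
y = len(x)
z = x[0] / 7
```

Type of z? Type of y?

int / int returns float; len() returns int

float, int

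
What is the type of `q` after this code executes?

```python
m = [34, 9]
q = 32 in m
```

'in' operator returns bool

bool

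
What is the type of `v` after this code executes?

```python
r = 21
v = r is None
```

'is' comparison returns bool

bool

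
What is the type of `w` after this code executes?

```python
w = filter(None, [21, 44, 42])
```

filter() returns a filter iterator object

filter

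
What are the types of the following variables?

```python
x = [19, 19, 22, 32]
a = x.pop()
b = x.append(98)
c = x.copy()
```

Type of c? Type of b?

list.copy() returns list; list.append() returns None

list, NoneType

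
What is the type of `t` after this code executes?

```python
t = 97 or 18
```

'or' returns the first truthy value (97, which is int)

int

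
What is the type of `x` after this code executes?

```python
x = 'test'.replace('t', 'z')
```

str.replace() returns str

str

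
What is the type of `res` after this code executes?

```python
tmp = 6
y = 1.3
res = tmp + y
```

int + float returns float (6 + 1.3 = 7.3)

float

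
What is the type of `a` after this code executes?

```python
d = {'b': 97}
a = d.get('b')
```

dict.get() returns the value (int) when key is found

int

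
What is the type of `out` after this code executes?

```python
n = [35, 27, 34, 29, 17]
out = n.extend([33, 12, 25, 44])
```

list.extend() returns None

NoneType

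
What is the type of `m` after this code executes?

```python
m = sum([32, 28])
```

sum() of ints returns int

int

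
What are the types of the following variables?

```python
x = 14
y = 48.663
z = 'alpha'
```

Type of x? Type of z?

x is int; z is str

int, str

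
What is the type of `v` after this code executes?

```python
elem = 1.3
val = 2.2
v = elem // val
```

float // float returns float (floor division preserves float type)

float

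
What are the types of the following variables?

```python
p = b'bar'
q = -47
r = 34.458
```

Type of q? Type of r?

q is int; r is float

int, float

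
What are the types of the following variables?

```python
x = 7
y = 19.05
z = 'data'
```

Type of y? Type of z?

y is float; z is str

float, str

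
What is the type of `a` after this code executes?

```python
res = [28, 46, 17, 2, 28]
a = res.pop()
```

list.pop() returns the popped element (int here)

int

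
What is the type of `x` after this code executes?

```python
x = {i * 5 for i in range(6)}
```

A set comprehension {expr for x in iterable} produces a set

set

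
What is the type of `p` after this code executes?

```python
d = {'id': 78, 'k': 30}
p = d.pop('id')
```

dict.pop() returns the value (int)

int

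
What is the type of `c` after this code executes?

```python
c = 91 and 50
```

'and' returns the last value when all truthy (50, which is int)

int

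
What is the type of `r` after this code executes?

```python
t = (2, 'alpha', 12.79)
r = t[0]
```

Index 0 of tuple is 2 which is int

int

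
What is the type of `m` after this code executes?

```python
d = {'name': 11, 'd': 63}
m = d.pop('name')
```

dict.pop() returns the value (int)

int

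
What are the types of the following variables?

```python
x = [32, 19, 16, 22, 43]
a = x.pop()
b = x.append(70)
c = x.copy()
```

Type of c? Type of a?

list.copy() returns list; list.pop() returns the element (int)

list, int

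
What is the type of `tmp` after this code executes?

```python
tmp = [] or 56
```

'or' returns first truthy value (56, which is int)

int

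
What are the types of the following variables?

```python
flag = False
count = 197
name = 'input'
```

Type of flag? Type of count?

flag is bool; count is int

bool, int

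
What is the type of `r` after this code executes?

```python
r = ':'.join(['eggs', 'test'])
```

str.join() returns str

str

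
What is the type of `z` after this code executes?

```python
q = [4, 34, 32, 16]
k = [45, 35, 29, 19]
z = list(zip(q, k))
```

list(zip(...)) returns a list of tuples

list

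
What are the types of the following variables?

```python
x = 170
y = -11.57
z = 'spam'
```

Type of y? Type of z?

y is float; z is str

float, str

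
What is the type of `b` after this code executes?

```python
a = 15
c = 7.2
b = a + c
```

int + float returns float (15 + 7.2 = 22.2)

float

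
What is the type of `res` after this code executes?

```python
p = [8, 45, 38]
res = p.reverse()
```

list.reverse() returns None

NoneType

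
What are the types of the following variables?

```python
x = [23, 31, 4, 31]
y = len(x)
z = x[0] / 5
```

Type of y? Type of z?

len() returns int; int / int returns float

int, float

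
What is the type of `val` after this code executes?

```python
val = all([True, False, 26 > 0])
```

all() returns bool

bool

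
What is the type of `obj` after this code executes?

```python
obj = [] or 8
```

'or' returns first truthy value (8, which is int)

int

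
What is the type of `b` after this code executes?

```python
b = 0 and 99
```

'and' returns the first falsy value (0, which is int)

int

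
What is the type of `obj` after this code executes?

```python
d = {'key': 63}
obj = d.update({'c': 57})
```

dict.update() returns None

NoneType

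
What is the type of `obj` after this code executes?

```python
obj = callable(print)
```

callable() returns bool

bool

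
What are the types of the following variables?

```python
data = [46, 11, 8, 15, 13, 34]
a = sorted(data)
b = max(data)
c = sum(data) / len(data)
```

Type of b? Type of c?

max of ints returns int; int / int returns float

int, float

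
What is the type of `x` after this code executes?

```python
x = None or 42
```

'or' with None returns the other value (42, int)

int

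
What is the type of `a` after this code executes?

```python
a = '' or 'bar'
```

'or' returns first truthy value ('bar', which is str)

str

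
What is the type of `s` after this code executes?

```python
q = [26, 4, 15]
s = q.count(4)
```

list.count() returns int

int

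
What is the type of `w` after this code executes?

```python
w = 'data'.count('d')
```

str.count() returns int

int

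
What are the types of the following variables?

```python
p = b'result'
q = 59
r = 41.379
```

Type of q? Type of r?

q is int; r is float

int, float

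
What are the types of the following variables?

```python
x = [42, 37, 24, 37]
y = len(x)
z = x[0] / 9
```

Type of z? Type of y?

int / int returns float; len() returns int

float, int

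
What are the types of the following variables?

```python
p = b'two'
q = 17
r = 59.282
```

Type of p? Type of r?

p is bytes; r is float

bytes, float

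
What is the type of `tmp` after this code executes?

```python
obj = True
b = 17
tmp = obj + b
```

bool + int returns int (True is 1, so 1 + 17 = 18)

int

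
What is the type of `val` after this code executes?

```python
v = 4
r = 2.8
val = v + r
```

int + float returns float (4 + 2.8 = 6.8)

float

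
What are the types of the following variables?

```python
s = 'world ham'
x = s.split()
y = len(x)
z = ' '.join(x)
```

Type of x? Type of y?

str.split() returns list; len() returns int

list, int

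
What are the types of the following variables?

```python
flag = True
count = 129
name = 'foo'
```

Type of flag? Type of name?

flag is bool; name is str

bool, str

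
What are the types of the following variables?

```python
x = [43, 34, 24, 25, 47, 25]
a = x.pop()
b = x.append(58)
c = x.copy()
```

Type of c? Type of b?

list.copy() returns list; list.append() returns None

list, NoneType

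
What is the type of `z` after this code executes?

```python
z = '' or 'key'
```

'or' returns first truthy value ('key', which is str)

str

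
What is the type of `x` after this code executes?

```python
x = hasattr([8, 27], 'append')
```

hasattr() returns bool

bool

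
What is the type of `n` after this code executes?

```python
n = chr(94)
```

chr() returns str (single character)

str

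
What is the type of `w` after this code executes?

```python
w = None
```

None has type NoneType

NoneType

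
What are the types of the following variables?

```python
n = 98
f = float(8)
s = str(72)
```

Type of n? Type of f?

n is int; f is float

int, float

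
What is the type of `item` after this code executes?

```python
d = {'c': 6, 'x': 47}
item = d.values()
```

.values() returns a dict_values view object

dict_values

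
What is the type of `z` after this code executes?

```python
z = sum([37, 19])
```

sum() of ints returns int

int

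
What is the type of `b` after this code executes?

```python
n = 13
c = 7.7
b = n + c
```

int + float returns float (13 + 7.7 = 20.7)

float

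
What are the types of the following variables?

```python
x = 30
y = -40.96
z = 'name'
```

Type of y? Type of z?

y is float; z is str

float, str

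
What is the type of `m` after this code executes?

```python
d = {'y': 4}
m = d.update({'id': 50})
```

dict.update() returns None

NoneType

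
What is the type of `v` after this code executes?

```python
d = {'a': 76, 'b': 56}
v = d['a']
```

Accessing dict[str, int] with key 'a' returns int value 76

int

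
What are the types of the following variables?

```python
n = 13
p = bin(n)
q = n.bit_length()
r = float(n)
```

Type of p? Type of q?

bin() returns str; int.bit_length() returns int

str, int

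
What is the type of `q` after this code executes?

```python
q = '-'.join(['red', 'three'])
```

str.join() returns str

str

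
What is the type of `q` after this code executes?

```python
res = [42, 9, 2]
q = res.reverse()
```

list.reverse() returns None

NoneType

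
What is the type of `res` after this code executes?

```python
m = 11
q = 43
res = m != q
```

Comparison operators return bool

bool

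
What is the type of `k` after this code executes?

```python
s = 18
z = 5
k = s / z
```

int / int always returns float in Python 3 (18 / 5 = 3.6)

float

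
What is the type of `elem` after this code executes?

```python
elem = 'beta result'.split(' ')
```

str.split() returns list

list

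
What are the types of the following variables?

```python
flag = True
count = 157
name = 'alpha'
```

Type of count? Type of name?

count is int; name is str

int, str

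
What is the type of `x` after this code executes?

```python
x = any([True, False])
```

any() returns bool

bool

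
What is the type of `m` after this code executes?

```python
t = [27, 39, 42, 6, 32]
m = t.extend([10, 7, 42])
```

list.extend() returns None

NoneType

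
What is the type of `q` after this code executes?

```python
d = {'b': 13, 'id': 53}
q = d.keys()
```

.keys() returns a dict_keys view object

dict_keys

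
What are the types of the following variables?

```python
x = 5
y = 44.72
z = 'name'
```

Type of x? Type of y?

x is int; y is float

int, float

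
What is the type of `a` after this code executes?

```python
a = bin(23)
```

bin() returns str representation

str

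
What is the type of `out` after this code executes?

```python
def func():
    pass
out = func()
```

A function with no return statement returns None

NoneType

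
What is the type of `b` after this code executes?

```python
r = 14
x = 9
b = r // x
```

int // int returns int (14 // 9 = 1)

int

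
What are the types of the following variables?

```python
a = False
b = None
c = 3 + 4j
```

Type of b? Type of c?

b is NoneType; c is complex

NoneType, complex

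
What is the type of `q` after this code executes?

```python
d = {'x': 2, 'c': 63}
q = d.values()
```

.values() returns a dict_values view object

dict_values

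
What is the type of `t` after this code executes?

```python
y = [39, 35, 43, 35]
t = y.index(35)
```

list.index() returns int

int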